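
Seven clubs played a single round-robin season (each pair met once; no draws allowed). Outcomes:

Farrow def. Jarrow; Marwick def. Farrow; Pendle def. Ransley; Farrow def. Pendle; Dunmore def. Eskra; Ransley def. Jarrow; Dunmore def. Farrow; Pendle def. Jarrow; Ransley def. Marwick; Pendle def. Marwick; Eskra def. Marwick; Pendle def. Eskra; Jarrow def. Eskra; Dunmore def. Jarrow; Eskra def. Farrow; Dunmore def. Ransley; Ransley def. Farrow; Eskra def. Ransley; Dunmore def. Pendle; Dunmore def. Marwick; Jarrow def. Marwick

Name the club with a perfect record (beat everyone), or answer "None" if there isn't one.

Dunmore has 6 wins out of 6 opponents — a perfect record.

Dunmore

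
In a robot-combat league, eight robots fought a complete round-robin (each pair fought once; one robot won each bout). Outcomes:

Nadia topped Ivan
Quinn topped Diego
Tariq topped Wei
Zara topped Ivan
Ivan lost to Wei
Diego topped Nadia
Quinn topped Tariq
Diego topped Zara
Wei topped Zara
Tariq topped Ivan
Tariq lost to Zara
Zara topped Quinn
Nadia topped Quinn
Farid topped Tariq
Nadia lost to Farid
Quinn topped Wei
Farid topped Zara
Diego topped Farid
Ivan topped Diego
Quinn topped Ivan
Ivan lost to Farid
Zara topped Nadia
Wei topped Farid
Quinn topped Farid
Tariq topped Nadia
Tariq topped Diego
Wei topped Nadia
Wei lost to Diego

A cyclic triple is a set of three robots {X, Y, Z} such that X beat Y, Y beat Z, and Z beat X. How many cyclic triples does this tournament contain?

Win totals: Zara 4, Quinn 5, Wei 4, Farid 4, Tariq 4, Diego 4, Ivan 1, Nadia 2.
A robot with w wins dominates both others in C(w,2) triples; summing gives 6 + 10 + 6 + 6 + 6 + 6 + 0 + 1 = 41 transitive triples.
Total triples C(8,3) = 56, so cyclic triples = 56 − 41 = 15.

15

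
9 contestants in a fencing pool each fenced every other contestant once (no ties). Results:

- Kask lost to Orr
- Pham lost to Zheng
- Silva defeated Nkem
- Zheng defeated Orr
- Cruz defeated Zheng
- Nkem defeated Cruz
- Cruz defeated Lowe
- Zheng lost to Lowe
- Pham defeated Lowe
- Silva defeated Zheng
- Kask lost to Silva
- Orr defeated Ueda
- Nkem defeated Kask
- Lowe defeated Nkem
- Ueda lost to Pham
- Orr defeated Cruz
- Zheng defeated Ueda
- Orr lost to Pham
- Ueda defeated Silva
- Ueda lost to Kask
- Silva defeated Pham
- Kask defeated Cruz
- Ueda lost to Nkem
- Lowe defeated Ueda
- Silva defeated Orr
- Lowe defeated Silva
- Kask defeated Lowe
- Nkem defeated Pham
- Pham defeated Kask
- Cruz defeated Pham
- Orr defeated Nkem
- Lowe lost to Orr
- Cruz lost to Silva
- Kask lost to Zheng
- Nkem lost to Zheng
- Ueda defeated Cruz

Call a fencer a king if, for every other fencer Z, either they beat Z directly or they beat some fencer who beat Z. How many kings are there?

8

Pham reaches everyone (king).
Nkem reaches everyone (king).
Cruz reaches everyone (king).
Orr reaches everyone (king).
Ueda reaches everyone (king).
Lowe reaches everyone (king).
Zheng reaches everyone (king).
Kask cannot reach Orr in two steps.
Silva reaches everyone (king).
Kings: Pham, Nkem, Cruz, Orr, Ueda, Lowe, Zheng, Silva — 8.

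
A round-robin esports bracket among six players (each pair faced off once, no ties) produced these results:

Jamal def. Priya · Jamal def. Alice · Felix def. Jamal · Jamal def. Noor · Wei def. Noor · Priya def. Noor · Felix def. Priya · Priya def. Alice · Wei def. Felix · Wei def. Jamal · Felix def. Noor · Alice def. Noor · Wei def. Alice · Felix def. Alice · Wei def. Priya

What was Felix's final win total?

4

Felix's results: beat Priya, Jamal, Noor, Alice; lost to Wei.
That is 4 wins.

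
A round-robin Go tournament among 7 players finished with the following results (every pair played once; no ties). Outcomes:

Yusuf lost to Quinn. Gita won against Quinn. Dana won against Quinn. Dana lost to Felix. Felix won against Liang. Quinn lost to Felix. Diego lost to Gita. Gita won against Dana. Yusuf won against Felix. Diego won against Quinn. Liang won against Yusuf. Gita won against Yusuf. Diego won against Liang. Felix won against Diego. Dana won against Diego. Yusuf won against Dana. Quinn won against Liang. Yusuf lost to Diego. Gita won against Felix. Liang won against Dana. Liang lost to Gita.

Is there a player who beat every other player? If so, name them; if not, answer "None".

Gita

Gita has 6 wins out of 6 opponents — a perfect record.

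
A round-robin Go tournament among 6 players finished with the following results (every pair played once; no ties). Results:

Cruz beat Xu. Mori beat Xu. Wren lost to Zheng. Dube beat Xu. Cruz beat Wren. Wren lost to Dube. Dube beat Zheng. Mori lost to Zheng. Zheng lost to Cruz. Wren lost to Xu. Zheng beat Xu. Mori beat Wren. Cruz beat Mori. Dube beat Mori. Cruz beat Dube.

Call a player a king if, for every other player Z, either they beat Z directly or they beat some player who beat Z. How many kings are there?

1

Xu cannot reach Dube, Mori, Cruz, Zheng in two steps.
Wren cannot reach Xu, Dube, Mori, Cruz, Zheng in two steps.
Dube cannot reach Cruz in two steps.
Mori cannot reach Dube, Cruz, Zheng in two steps.
Cruz reaches everyone (king).
Zheng cannot reach Dube, Cruz in two steps.
Kings: Cruz — 1.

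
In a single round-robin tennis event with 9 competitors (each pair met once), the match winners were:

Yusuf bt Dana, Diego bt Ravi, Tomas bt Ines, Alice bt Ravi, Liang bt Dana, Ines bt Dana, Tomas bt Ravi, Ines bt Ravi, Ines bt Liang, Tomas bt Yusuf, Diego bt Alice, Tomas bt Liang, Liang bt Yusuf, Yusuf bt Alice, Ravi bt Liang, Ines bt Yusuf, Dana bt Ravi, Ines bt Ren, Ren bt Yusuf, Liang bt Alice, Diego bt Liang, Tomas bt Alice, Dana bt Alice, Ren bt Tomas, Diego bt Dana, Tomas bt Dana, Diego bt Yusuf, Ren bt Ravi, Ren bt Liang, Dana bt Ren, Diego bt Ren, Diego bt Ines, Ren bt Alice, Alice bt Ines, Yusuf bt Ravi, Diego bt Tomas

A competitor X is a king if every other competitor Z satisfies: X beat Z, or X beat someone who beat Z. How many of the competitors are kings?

1

Alice cannot reach Diego, Tomas in two steps.
Ravi cannot reach Diego, Ines, Tomas, Ren in two steps.
Diego reaches everyone (king).
Ines cannot reach Diego in two steps.
Tomas cannot reach Diego in two steps.
Dana cannot reach Diego in two steps.
Ren cannot reach Diego in two steps.
Yusuf cannot reach Diego, Tomas in two steps.
Liang cannot reach Diego, Tomas in two steps.
Kings: Diego — 1.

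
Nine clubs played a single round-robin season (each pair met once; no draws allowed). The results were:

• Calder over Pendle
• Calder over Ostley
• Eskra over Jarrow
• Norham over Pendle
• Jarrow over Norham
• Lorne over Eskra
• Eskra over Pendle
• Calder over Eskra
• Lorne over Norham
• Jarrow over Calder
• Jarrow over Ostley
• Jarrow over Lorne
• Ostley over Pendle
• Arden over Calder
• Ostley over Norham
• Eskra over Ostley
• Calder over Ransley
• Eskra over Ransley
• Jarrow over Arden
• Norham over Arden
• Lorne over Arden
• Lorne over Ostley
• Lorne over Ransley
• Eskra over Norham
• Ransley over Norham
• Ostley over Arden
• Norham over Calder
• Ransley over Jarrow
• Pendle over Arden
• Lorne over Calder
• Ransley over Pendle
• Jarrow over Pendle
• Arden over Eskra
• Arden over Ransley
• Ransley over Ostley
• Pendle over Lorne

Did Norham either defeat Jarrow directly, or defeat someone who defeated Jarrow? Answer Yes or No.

No

Norham did not beat Jarrow directly.
Norham beat Pendle, Calder, Arden, but each of them lost to Jarrow. No two-step path.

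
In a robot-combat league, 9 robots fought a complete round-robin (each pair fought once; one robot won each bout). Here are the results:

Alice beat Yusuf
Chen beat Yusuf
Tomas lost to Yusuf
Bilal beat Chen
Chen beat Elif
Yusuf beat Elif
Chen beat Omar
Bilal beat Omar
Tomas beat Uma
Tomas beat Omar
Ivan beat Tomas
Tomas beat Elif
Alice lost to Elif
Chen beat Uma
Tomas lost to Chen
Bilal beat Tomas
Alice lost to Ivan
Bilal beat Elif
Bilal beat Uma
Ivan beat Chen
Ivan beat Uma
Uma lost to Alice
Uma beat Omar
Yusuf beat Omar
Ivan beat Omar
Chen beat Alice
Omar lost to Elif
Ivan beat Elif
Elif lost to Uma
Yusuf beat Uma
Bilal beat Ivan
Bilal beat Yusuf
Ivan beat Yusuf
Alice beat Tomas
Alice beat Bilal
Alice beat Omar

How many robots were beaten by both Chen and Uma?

Chen beat: Yusuf, Alice, Elif, Omar, Uma, Tomas.
Uma beat: Elif, Omar.
Both beat: Elif, Omar — 2.

2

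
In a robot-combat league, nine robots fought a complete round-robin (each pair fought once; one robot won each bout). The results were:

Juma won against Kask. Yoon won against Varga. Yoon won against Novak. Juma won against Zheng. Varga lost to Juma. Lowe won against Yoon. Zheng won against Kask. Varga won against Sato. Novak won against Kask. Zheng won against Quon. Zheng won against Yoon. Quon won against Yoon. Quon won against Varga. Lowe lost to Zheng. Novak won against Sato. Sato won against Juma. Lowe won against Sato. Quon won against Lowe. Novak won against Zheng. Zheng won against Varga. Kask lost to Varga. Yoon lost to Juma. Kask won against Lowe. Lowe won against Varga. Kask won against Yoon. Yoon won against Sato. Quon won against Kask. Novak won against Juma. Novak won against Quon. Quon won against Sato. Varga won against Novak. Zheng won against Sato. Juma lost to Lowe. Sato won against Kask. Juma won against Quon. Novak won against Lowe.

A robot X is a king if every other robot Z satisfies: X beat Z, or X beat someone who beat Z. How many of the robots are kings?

6

Novak reaches everyone (king).
Varga reaches everyone (king).
Sato cannot reach Novak in two steps.
Quon cannot reach Zheng in two steps.
Juma reaches everyone (king).
Yoon reaches everyone (king).
Kask cannot reach Quon, Zheng in two steps.
Zheng reaches everyone (king).
Lowe reaches everyone (king).
Kings: Novak, Varga, Juma, Yoon, Zheng, Lowe — 6.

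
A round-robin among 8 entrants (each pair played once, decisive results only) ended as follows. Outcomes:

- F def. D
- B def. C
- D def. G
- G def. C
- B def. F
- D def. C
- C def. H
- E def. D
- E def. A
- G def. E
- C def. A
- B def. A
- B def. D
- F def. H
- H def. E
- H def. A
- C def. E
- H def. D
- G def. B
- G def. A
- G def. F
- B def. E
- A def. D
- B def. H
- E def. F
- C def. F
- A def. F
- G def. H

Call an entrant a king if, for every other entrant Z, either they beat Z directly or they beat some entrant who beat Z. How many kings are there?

A cannot reach B, E in two steps.
B reaches everyone (king).
C cannot reach B, G in two steps.
D reaches everyone (king).
E cannot reach B in two steps.
F cannot reach B in two steps.
G reaches everyone (king).
H cannot reach B in two steps.
Kings: B, D, G — 3.

3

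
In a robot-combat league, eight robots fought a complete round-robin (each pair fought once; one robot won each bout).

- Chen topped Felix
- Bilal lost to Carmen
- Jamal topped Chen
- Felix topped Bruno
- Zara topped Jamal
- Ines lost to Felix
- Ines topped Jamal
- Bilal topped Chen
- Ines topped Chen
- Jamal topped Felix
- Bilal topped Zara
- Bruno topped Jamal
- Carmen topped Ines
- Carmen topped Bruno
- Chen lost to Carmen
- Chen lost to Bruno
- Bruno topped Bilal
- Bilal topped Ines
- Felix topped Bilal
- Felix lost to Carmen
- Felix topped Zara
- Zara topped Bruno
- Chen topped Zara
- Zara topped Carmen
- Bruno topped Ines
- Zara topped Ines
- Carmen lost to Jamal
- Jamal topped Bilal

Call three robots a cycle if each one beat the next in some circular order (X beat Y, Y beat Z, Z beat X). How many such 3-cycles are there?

17

Win totals: Bruno 4, Felix 4, Ines 2, Bilal 3, Carmen 5, Chen 2, Zara 4, Jamal 4.
A robot with w wins dominates both others in C(w,2) triples; summing gives 6 + 6 + 1 + 3 + 10 + 1 + 6 + 6 = 39 transitive triples.
Total triples C(8,3) = 56, so cyclic triples = 56 − 39 = 17.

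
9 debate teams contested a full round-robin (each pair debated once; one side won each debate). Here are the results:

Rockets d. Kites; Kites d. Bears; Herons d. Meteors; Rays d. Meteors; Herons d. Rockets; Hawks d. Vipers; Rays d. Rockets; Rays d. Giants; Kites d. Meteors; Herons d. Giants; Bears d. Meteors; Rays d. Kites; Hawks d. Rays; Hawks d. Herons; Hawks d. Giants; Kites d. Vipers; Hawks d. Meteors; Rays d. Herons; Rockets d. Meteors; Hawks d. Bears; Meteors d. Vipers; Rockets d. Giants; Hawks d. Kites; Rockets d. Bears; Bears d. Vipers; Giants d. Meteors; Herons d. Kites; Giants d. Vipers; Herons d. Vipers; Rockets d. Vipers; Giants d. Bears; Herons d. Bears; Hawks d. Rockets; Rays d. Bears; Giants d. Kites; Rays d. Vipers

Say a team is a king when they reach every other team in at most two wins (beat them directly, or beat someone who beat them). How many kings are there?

Rockets cannot reach Rays, Hawks, Herons in two steps.
Bears cannot reach Rockets, Rays, Giants, Kites, Hawks, Herons in two steps.
Rays cannot reach Hawks in two steps.
Giants cannot reach Rockets, Rays, Hawks, Herons in two steps.
Meteors cannot reach Rockets, Bears, Rays, Giants, Kites, Hawks, Herons in two steps.
Kites cannot reach Rockets, Rays, Giants, Hawks, Herons in two steps.
Vipers cannot reach Rockets, Bears, Rays, Giants, Meteors, Kites, Hawks, Herons in two steps.
Hawks reaches everyone (king).
Herons cannot reach Rays, Hawks in two steps.
Kings: Hawks — 1.

1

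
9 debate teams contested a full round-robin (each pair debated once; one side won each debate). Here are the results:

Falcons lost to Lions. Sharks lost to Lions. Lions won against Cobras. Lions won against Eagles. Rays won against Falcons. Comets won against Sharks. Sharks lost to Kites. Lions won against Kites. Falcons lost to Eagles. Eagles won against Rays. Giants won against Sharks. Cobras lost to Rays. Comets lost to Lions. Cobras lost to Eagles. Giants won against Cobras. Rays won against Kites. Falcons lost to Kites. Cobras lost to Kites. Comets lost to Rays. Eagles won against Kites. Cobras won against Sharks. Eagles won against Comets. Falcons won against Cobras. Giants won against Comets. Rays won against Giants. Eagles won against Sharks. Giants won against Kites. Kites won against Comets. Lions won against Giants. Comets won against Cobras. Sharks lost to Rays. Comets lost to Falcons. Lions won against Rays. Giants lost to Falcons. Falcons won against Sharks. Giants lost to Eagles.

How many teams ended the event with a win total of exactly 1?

1

Win totals: Cobras 1, Falcons 4, Lions 8, Rays 6, Giants 4, Eagles 7, Kites 4, Sharks 0, Comets 2.
Exactly 1: Cobras — 1 team.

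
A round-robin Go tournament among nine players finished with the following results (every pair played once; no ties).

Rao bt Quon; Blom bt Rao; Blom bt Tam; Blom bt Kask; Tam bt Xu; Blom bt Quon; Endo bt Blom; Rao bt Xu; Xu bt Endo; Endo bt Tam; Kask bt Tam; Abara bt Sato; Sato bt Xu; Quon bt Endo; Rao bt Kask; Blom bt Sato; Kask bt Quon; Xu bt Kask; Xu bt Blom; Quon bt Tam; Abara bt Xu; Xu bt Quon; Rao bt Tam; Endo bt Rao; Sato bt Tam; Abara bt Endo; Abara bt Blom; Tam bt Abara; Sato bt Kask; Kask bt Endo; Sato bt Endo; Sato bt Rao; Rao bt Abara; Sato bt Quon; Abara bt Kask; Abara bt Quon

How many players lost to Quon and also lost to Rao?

Quon beat: Endo, Tam.
Rao beat: Xu, Kask, Abara, Tam, Quon.
Both beat: Tam — 1.

1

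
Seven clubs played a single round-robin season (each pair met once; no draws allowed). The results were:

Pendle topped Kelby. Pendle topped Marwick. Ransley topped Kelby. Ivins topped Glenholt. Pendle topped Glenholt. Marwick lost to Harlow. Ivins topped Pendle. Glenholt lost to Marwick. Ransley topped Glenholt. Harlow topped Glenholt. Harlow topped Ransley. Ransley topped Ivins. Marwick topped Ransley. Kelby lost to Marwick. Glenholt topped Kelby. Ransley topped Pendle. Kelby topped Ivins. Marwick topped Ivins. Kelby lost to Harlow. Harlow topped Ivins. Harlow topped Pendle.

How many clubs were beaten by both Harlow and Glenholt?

1

Harlow beat: Glenholt, Marwick, Ransley, Ivins, Kelby, Pendle.
Glenholt beat: Kelby.
Both beat: Kelby — 1.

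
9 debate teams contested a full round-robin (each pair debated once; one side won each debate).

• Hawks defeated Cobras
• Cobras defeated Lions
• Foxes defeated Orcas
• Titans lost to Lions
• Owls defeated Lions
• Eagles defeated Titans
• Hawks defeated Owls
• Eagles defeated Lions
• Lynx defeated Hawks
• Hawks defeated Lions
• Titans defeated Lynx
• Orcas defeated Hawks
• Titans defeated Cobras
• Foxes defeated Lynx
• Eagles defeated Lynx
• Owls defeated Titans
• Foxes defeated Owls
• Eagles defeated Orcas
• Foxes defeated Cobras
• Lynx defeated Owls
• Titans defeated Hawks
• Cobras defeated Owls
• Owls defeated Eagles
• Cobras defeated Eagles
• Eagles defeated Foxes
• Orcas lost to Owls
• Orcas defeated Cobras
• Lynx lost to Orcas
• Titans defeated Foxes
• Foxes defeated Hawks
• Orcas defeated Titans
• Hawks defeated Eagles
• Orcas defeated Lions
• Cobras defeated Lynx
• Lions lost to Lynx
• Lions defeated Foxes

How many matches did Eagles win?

5

Eagles' results: beat Lynx, Foxes, Titans, Lions, Orcas; lost to Hawks, Cobras, Owls.
That is 5 wins.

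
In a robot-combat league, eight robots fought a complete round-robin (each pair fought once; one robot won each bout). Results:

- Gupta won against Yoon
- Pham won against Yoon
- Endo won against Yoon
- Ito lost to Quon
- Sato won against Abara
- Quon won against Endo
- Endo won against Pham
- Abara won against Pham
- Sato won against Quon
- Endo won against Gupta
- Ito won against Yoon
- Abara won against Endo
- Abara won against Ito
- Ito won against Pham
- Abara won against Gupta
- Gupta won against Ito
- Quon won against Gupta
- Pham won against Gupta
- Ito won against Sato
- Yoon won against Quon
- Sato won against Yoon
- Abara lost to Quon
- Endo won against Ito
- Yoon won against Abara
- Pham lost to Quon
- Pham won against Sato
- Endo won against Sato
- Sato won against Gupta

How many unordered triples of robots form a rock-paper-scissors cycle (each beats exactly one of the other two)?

Win totals: Gupta 2, Abara 4, Sato 4, Pham 3, Endo 5, Quon 5, Yoon 2, Ito 3.
A robot with w wins dominates both others in C(w,2) triples; summing gives 1 + 6 + 6 + 3 + 10 + 10 + 1 + 3 = 40 transitive triples.
Total triples C(8,3) = 56, so cyclic triples = 56 − 40 = 16.

16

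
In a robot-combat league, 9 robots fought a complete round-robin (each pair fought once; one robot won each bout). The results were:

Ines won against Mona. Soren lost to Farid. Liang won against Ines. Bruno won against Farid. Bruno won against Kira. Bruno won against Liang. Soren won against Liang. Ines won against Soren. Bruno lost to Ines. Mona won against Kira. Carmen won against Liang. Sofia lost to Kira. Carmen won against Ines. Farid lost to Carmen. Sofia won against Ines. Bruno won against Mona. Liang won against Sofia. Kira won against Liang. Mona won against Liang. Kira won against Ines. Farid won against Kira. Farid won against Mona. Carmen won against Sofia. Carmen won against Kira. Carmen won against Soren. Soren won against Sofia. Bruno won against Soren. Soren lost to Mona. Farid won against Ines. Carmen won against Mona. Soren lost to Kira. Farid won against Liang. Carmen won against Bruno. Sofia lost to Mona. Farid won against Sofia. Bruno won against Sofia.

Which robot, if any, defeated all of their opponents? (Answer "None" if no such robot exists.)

Carmen

Carmen has 8 wins out of 8 opponents — a perfect record.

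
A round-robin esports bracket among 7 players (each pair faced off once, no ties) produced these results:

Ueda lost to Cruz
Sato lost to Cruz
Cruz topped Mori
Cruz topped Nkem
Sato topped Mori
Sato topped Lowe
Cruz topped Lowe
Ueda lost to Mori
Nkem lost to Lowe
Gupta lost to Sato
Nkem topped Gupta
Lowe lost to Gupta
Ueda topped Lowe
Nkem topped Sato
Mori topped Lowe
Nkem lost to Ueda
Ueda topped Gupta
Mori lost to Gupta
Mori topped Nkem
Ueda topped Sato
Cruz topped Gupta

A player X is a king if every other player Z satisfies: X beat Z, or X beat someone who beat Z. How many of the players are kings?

1

Cruz reaches everyone (king).
Gupta cannot reach Cruz, Sato in two steps.
Sato cannot reach Cruz in two steps.
Lowe cannot reach Cruz, Mori, Ueda in two steps.
Mori cannot reach Cruz in two steps.
Ueda cannot reach Cruz in two steps.
Nkem cannot reach Cruz, Ueda in two steps.
Kings: Cruz — 1.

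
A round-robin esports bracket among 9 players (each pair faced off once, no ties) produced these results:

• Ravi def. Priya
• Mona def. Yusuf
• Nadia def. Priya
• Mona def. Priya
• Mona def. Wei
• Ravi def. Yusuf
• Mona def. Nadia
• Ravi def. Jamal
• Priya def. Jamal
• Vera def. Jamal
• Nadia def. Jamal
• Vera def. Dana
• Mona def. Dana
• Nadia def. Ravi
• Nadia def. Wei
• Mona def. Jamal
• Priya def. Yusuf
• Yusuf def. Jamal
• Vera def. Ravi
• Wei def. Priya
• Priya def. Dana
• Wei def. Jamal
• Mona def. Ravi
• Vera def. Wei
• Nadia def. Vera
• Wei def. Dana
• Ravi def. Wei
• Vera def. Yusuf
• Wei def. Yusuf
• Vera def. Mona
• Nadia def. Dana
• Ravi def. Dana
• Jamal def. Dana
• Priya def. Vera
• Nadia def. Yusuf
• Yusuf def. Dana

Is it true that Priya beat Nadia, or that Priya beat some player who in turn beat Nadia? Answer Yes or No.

No

Priya did not beat Nadia directly.
Priya beat Jamal, Dana, Yusuf, Vera, but each of them lost to Nadia. No two-step path.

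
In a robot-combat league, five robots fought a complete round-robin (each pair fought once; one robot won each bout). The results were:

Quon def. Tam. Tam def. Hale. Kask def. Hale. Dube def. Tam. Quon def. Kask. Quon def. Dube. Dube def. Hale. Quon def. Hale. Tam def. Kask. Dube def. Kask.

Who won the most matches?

Win totals: Tam 2, Quon 4, Dube 3, Kask 1, Hale 0.
Quon leads with 4 wins (next highest: 3).

Quon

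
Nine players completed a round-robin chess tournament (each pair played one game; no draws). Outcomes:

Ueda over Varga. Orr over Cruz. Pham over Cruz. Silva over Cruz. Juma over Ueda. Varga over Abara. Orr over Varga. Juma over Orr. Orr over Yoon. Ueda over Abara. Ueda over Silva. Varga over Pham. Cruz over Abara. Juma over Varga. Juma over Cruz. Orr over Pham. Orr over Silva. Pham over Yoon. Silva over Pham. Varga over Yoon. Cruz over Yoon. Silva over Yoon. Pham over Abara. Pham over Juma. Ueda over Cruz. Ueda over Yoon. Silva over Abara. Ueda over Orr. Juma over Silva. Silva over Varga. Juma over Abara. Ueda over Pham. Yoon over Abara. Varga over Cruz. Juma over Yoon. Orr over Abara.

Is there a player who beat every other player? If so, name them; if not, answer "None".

None

Highest win total is Ueda with 7 (out of 8 possible).
Ueda lost to Juma, so no player went undefeated.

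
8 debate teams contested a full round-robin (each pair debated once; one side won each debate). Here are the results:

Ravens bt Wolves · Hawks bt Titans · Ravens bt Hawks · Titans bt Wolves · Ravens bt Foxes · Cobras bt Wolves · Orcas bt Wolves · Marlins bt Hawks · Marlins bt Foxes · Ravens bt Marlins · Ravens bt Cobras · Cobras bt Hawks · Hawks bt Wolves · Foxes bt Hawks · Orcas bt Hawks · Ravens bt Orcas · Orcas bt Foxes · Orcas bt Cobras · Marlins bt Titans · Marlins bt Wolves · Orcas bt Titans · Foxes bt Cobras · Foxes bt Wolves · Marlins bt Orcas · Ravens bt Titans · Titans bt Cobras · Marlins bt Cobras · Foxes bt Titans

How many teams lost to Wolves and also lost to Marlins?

0

Wolves beat: no one.
Marlins beat: Hawks, Cobras, Foxes, Orcas, Wolves, Titans.
No one was beaten by both.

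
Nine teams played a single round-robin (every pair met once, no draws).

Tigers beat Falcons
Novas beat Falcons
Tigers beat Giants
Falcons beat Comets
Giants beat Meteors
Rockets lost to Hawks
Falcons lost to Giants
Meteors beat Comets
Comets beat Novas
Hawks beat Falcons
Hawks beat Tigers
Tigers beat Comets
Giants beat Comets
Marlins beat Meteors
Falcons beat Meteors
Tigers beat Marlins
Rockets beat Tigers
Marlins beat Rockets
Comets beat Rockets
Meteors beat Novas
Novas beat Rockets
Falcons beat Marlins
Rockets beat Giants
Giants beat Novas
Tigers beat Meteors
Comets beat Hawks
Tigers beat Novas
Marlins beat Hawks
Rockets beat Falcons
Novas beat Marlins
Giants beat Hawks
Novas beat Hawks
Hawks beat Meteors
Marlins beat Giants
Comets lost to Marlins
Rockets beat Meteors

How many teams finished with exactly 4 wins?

3

Win totals: Novas 4, Meteors 2, Falcons 3, Comets 3, Tigers 6, Hawks 4, Marlins 5, Rockets 4, Giants 5.
Exactly 4: Novas, Hawks, Rockets — 3 teams.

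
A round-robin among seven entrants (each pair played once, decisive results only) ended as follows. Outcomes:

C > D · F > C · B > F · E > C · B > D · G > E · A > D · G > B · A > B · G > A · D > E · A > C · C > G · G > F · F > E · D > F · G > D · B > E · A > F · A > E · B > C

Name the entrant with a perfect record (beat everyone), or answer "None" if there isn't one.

None

Highest win total is G with 5 (out of 6 possible).
G lost to C, so no entrant went undefeated.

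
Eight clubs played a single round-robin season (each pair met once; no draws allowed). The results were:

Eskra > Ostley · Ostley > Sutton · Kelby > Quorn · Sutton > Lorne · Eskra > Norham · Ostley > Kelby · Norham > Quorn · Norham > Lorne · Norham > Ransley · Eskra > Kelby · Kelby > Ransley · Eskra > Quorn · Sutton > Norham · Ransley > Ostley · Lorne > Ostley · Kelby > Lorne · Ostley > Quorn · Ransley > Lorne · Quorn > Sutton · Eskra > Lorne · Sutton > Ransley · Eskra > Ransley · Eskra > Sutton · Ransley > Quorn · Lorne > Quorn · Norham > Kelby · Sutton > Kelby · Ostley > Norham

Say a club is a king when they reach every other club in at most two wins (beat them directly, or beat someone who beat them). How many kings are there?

1

Quorn cannot reach Ostley, Eskra in two steps.
Lorne cannot reach Ransley, Eskra in two steps.
Norham cannot reach Eskra in two steps.
Kelby cannot reach Norham, Eskra in two steps.
Ostley cannot reach Eskra in two steps.
Ransley cannot reach Eskra in two steps.
Sutton cannot reach Eskra in two steps.
Eskra reaches everyone (king).
Kings: Eskra — 1.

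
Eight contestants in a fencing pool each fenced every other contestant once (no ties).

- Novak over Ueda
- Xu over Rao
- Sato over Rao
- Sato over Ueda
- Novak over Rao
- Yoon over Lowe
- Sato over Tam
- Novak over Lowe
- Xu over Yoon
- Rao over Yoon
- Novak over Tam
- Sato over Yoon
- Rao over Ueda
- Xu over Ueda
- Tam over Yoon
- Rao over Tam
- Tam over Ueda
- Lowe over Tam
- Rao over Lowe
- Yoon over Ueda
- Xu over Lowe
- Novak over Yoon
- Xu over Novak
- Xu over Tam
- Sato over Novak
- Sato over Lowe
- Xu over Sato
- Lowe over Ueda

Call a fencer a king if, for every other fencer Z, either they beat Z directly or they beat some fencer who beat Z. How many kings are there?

Lowe cannot reach Xu, Sato, Rao, Novak in two steps.
Xu reaches everyone (king).
Sato cannot reach Xu in two steps.
Yoon cannot reach Xu, Sato, Rao, Novak in two steps.
Tam cannot reach Xu, Sato, Rao, Novak in two steps.
Ueda cannot reach Lowe, Xu, Sato, Yoon, Tam, Rao, Novak in two steps.
Rao cannot reach Xu, Sato, Novak in two steps.
Novak cannot reach Xu, Sato in two steps.
Kings: Xu — 1.

1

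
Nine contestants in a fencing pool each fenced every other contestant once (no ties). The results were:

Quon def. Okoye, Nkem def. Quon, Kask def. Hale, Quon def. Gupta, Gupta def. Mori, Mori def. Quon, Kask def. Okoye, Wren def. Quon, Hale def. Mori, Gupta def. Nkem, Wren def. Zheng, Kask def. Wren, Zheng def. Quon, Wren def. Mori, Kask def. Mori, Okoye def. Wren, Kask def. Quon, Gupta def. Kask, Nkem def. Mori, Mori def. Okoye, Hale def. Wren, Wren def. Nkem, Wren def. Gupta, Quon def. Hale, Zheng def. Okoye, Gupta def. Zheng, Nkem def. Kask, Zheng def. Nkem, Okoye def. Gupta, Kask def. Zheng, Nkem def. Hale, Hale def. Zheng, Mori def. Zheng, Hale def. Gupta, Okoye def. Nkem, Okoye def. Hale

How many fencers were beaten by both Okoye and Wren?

2

Okoye beat: Gupta, Hale, Nkem, Wren.
Wren beat: Gupta, Quon, Zheng, Mori, Nkem.
Both beat: Gupta, Nkem — 2.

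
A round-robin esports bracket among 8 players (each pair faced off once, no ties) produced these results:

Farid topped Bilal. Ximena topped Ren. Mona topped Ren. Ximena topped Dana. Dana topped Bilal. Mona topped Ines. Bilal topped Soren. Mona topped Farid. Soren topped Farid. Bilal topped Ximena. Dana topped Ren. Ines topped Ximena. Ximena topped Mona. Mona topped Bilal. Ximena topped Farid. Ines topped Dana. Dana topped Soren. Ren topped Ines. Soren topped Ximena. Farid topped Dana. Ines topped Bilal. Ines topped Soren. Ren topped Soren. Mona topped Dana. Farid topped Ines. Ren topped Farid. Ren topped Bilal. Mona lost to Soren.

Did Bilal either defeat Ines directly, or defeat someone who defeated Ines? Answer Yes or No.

Bilal did not beat Ines directly.
Bilal beat Soren, Ximena, but each of them lost to Ines. No two-step path.

No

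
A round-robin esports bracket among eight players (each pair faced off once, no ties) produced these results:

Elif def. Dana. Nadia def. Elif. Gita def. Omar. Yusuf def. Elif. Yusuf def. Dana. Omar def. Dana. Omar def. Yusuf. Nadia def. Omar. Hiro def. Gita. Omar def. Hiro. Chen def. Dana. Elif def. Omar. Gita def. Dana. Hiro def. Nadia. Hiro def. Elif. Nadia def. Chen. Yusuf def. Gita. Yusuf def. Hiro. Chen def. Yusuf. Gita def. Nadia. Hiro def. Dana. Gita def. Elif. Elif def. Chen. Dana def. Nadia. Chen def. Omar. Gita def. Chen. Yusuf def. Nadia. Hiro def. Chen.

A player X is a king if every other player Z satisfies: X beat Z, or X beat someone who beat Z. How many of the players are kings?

5

Nadia cannot reach Gita in two steps.
Hiro reaches everyone (king).
Chen reaches everyone (king).
Omar reaches everyone (king).
Yusuf reaches everyone (king).
Gita reaches everyone (king).
Elif cannot reach Gita in two steps.
Dana cannot reach Hiro, Yusuf, Gita in two steps.
Kings: Hiro, Chen, Omar, Yusuf, Gita — 5.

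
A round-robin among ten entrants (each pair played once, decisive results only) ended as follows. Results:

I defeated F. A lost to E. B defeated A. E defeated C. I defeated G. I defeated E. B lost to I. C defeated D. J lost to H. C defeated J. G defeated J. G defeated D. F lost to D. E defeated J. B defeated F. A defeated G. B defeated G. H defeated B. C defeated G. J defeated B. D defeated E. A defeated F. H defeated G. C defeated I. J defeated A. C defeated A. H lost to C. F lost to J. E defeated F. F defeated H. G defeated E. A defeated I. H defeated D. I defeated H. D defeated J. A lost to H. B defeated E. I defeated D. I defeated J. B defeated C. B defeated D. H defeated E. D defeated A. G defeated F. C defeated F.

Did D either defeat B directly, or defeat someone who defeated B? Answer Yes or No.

D did not beat B directly.
D beat A, E, F, J. Of those, J beat B.

Yes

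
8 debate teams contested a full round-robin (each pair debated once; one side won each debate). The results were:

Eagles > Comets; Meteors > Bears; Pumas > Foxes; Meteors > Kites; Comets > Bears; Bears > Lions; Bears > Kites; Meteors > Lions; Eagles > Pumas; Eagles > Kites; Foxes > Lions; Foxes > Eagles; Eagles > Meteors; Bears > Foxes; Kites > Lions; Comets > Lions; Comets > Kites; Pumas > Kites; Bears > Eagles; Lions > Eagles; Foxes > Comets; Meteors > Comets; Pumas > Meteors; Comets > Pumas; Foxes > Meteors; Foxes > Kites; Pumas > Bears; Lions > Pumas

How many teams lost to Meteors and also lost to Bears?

Meteors beat: Comets, Kites, Bears, Lions.
Bears beat: Foxes, Kites, Eagles, Lions.
Both beat: Kites, Lions — 2.

2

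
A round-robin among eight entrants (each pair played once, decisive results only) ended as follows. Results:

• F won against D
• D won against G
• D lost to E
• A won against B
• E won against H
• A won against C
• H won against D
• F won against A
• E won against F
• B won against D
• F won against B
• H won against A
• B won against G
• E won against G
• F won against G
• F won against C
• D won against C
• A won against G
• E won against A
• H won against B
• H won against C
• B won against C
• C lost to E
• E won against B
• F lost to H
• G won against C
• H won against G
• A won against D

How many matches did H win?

6

H's results: beat A, B, C, D, F, G; lost to E.
That is 6 wins.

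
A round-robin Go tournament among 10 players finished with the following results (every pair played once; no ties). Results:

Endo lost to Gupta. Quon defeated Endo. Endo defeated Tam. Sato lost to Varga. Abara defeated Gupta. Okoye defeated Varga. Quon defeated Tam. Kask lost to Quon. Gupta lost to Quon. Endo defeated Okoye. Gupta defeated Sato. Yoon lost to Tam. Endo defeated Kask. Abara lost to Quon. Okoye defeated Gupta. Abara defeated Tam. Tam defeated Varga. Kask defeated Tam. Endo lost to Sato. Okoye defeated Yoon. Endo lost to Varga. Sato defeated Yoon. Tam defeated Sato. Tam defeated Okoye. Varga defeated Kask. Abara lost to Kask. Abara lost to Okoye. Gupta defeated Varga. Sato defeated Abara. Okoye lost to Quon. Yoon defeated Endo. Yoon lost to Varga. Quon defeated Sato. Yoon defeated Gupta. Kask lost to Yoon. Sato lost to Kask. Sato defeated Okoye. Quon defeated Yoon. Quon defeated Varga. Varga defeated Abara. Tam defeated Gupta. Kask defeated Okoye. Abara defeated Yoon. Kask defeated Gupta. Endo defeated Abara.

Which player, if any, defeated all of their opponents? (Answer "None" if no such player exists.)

Quon has 9 wins out of 9 opponents — a perfect record.

Quon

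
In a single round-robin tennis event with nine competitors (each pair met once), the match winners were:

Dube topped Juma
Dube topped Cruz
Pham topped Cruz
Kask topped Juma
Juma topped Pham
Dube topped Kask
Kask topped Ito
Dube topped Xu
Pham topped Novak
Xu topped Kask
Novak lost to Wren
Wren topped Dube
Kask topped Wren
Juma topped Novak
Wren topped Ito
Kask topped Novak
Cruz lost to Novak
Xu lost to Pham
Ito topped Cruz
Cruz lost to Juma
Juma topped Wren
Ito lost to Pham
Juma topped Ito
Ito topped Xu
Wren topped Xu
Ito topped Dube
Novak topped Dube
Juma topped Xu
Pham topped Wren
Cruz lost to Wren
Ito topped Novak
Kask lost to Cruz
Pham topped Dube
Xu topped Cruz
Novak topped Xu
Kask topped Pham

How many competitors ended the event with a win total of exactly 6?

Win totals: Cruz 1, Xu 2, Dube 4, Ito 4, Wren 5, Juma 6, Novak 3, Kask 5, Pham 6.
Exactly 6: Juma, Pham — 2 competitors.

2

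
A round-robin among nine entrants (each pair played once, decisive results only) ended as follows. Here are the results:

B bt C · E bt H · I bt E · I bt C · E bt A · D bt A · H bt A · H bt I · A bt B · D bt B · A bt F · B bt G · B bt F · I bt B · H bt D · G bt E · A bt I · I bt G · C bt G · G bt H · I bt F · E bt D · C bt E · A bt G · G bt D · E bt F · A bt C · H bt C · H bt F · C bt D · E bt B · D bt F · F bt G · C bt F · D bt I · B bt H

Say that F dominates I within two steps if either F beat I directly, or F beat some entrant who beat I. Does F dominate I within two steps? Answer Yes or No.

F did not beat I directly.
F beat G, but each of them lost to I. No two-step path.

No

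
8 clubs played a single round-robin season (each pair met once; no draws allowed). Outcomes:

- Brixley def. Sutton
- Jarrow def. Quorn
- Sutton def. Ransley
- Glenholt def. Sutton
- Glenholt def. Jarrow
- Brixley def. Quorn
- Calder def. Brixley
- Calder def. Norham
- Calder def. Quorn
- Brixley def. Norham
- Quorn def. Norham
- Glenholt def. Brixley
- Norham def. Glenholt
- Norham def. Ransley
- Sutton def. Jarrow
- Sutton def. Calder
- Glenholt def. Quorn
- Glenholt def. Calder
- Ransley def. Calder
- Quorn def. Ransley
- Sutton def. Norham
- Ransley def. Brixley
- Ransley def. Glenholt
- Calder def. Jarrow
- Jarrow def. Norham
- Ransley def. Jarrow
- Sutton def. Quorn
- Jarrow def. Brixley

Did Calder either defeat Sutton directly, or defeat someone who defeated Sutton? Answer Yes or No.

Calder did not beat Sutton directly.
Calder beat Brixley, Quorn, Jarrow, Norham. Of those, Brixley beat Sutton.

Yes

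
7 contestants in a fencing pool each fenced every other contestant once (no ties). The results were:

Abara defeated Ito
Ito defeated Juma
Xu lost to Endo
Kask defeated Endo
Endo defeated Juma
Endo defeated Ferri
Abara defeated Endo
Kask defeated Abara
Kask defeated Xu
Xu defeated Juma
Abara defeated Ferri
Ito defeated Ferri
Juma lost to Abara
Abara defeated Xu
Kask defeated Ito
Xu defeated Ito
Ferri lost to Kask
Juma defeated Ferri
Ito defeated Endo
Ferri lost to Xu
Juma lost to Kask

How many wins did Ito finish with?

Ito's results: beat Juma, Ferri, Endo; lost to Kask, Abara, Xu.
That is 3 wins.

3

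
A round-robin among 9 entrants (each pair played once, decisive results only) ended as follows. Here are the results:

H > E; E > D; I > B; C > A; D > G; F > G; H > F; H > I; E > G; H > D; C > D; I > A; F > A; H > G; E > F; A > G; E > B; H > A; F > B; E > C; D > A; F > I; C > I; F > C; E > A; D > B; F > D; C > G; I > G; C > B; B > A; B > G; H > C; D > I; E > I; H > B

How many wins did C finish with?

5

C's results: beat A, B, D, G, I; lost to E, F, H.
That is 5 wins.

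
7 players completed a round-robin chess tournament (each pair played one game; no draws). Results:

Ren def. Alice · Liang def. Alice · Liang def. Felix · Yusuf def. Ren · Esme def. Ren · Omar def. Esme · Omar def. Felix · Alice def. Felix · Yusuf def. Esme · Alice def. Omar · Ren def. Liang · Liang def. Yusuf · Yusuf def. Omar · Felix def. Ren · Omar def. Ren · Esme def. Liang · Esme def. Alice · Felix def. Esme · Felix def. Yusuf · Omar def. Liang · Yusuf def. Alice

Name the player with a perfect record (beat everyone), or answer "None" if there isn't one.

None

Highest win total is Yusuf with 4 (out of 6 possible).
Yusuf lost to Felix, Liang, so no player went undefeated.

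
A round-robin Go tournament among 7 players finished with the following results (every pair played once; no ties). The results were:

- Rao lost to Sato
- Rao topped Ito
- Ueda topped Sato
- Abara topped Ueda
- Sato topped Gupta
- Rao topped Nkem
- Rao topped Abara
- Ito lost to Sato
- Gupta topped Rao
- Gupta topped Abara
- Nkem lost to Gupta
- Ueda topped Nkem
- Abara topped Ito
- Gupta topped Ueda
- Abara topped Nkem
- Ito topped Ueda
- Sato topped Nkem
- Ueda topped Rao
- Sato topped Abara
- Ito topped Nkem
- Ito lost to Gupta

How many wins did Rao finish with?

3

Rao's results: beat Abara, Ito, Nkem; lost to Ueda, Sato, Gupta.
That is 3 wins.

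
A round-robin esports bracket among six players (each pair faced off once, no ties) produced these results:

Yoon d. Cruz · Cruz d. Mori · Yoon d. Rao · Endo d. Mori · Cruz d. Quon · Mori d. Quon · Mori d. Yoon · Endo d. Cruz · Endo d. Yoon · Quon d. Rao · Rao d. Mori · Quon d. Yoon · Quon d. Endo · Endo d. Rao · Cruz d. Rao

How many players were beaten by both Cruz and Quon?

Cruz beat: Rao, Mori, Quon.
Quon beat: Rao, Yoon, Endo.
Both beat: Rao — 1.

1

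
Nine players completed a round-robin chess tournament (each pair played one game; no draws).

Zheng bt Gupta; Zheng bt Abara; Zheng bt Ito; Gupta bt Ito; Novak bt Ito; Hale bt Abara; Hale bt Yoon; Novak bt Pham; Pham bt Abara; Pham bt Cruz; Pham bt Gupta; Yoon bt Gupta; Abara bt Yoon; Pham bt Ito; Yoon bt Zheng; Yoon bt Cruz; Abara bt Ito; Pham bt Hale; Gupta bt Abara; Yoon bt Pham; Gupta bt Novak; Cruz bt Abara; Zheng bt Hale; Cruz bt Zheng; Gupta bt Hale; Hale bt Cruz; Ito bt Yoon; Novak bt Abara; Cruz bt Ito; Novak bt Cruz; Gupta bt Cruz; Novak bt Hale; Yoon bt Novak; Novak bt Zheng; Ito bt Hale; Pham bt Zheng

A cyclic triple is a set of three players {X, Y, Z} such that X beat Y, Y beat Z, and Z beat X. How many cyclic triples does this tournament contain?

Win totals: Abara 2, Ito 2, Novak 6, Gupta 5, Hale 3, Yoon 5, Pham 6, Cruz 3, Zheng 4.
A player with w wins dominates both others in C(w,2) triples; summing gives 1 + 1 + 15 + 10 + 3 + 10 + 15 + 3 + 6 = 64 transitive triples.
Total triples C(9,3) = 84, so cyclic triples = 84 − 64 = 20.

20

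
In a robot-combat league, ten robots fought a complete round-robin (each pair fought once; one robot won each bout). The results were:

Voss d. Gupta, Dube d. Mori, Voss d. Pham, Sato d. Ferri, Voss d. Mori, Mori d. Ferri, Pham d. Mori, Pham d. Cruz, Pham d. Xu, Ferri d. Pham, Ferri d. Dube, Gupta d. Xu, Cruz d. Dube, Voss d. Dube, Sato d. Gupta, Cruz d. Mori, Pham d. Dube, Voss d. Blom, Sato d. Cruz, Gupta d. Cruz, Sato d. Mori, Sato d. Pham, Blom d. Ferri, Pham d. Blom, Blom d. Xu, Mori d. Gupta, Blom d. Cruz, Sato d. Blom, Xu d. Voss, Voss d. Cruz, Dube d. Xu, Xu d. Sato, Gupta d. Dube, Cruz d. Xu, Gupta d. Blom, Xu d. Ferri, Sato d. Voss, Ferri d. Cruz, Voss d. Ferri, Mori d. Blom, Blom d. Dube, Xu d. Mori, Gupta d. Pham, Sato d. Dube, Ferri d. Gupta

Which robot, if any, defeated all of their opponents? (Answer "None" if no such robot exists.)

None

Highest win total is Sato with 8 (out of 9 possible).
Sato lost to Xu, so no robot went undefeated.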